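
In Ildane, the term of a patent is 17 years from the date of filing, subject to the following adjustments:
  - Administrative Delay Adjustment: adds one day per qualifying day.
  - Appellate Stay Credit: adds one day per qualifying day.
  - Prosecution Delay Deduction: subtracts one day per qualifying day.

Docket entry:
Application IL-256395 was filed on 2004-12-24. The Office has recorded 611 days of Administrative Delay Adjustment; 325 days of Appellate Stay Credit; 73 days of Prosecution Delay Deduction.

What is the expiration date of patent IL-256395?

Base term: filing date + 17 years → 24 December 2021.
Administrative Delay Adjustment: +611 days → 27 August 2023.
Appellate Stay Credit: +325 days → 17 July 2024.
Prosecution Delay Deduction: −73 days → 5 May 2024.

2024-05-05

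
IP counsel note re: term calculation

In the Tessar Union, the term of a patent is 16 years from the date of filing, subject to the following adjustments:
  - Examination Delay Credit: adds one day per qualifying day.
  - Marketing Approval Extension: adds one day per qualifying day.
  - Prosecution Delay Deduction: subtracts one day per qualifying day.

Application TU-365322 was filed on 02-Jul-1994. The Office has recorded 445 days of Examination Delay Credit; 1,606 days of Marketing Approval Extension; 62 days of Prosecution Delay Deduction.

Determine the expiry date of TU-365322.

Base term: filing date + 16 years → 2 July 2010.
Examination Delay Credit: +445 days → 20 September 2011.
Marketing Approval Extension: +1606 days → 12 February 2016.
Prosecution Delay Deduction: −62 days → 12 December 2015.

December 12, 2015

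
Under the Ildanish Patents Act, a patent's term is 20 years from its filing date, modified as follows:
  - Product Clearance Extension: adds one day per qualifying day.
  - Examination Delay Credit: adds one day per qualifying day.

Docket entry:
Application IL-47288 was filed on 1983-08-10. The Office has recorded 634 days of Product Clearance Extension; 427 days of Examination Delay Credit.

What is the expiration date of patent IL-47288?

Base term: filing date + 20 years → 10 August 2003.
Product Clearance Extension: +634 days → 5 May 2005.
Examination Delay Credit: +427 days → 6 July 2006.

2006-07-06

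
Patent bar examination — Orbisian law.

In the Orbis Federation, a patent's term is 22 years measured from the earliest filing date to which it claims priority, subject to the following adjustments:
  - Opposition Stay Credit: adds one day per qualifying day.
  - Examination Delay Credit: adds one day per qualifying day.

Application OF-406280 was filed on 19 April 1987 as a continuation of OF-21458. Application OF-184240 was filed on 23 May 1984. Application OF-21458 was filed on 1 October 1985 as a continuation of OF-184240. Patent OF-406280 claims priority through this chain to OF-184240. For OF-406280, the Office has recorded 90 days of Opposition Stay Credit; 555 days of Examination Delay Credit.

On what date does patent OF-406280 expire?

February 27, 2008

Earliest priority filing: 23 May 1984.
Base term: 23 May 1984 + 22 years → 23 May 2006.
Opposition Stay Credit: +90 days → 21 August 2006.
Examination Delay Credit: +555 days → 27 February 2008.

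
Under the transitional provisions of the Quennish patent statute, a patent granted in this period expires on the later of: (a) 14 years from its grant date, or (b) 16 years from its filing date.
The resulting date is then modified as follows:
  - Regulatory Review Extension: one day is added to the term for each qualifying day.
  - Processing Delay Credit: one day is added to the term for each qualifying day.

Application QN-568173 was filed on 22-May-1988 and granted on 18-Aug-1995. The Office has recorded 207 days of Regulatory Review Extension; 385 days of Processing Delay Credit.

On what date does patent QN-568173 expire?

April 2, 2011

(a) grant + 14 years → 18 August 2009.
(b) filing + 16 years → 22 May 2004.
Later of the two: 18 August 2009.
Regulatory Review Extension: +207 days → 13 March 2010.
Processing Delay Credit: +385 days → 2 April 2011.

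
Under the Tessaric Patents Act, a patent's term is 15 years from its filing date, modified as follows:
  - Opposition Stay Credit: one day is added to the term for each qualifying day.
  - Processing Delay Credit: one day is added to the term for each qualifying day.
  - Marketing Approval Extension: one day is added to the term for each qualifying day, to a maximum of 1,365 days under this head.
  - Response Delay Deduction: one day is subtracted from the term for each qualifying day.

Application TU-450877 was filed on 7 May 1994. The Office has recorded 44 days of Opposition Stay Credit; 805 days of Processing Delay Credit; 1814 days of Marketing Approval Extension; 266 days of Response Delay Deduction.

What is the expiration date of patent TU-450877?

Base term: filing date + 15 years → 7 May 2009.
Opposition Stay Credit: +44 days → 20 June 2009.
Processing Delay Credit: +805 days → 3 September 2011.
Marketing Approval Extension: 1814 days claimed exceeds the 1365-day cap, so +1365 days → 30 May 2015.
Response Delay Deduction: −266 days → 6 September 2014.

2014-09-06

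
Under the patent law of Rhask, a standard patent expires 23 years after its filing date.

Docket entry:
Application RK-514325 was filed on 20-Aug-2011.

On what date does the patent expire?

Filing date + 23 years → 20 August 2034.

2034-08-20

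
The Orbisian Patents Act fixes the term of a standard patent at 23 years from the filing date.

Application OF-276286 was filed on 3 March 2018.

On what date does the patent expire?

Filing date + 23 years → 3 March 2041.

2041-03-03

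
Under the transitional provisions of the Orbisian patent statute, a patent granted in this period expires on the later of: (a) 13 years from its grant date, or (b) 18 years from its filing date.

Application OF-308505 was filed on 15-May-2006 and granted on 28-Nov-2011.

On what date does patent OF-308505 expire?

2024-11-28

(a) grant + 13 years → 28 November 2024.
(b) filing + 18 years → 15 May 2024.
Later of the two: 28 November 2024.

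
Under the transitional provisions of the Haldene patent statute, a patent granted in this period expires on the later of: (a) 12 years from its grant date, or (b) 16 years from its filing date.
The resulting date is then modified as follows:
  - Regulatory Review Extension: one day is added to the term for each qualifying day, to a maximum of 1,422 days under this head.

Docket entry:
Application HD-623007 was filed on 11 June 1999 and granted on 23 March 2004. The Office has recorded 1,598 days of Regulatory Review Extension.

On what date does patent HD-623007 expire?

2020-02-13

(a) grant + 12 years → 23 March 2016.
(b) filing + 16 years → 11 June 2015.
Later of the two: 23 March 2016.
Regulatory Review Extension: 1598 days claimed exceeds the 1422-day cap, so +1422 days → 13 February 2020.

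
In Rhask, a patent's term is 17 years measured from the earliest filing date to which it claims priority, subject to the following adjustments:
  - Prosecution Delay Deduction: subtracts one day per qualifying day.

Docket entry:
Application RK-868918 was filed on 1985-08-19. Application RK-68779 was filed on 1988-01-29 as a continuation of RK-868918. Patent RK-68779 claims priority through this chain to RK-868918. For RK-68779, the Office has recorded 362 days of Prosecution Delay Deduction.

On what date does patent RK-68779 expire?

Earliest priority filing: 19 August 1985.
Base term: 19 August 1985 + 17 years → 19 August 2002.
Prosecution Delay Deduction: −362 days → 22 August 2001.

August 22, 2001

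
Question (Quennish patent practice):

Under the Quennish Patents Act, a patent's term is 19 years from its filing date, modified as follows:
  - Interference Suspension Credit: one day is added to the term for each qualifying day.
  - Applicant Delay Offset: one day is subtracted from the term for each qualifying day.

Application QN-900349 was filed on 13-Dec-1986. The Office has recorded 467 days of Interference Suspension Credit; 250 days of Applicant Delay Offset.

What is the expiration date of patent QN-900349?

Base term: filing date + 19 years → 13 December 2005.
Interference Suspension Credit: +467 days → 25 March 2007.
Applicant Delay Offset: −250 days → 18 July 2006.

July 18, 2006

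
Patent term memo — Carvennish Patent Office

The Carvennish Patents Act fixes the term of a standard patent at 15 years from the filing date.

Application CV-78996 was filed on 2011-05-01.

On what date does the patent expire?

2026-05-01

Filing date + 15 years → 1 May 2026.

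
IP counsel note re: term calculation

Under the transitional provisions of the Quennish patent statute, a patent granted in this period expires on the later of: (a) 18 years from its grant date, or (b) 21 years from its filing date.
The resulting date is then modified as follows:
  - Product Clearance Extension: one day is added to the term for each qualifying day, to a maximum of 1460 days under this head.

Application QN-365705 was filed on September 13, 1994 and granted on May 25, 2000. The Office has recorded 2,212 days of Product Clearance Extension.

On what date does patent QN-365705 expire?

2022-05-24

(a) grant + 18 years → 25 May 2018.
(b) filing + 21 years → 13 September 2015.
Later of the two: 25 May 2018.
Product Clearance Extension: 2212 days claimed exceeds the 1460-day cap, so +1460 days → 24 May 2022.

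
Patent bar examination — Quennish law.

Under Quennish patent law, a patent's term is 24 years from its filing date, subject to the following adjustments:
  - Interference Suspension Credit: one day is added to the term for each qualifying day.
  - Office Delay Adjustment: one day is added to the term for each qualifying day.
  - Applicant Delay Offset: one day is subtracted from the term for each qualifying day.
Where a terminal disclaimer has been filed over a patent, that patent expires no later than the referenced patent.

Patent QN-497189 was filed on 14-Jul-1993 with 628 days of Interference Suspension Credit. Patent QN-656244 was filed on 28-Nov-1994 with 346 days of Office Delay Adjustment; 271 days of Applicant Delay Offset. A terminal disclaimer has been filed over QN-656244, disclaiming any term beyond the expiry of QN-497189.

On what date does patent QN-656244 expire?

February 11, 2019

Natural term of QN-656244:
  Base: filing + 24 years → 28 November 2018.
  Office Delay Adjustment: +346 days → 9 November 2019.
  Applicant Delay Offset: −271 days → 11 February 2019.
Expiry of referenced patent QN-497189:
  Base: filing + 24 years → 14 July 2017.
  Interference Suspension Credit: +628 days → 3 April 2019.
Terminal disclaimer: QN-656244 expires on the earlier of 11 February 2019 and 3 April 2019.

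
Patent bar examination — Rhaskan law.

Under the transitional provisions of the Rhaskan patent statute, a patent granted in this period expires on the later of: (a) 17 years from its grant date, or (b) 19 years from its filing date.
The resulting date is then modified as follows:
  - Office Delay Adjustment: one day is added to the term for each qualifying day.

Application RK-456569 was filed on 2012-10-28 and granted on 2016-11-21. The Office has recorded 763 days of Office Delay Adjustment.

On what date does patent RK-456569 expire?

2035-12-24

(a) grant + 17 years → 21 November 2033.
(b) filing + 19 years → 28 October 2031.
Later of the two: 21 November 2033.
Office Delay Adjustment: +763 days → 24 December 2035.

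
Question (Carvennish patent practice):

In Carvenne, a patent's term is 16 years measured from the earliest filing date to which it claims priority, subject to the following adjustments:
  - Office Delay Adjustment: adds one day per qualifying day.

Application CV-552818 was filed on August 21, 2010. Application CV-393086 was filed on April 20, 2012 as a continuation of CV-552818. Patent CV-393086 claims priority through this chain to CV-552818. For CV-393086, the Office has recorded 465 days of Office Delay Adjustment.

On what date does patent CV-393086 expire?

November 29, 2027

Earliest priority filing: 21 August 2010.
Base term: 21 August 2010 + 16 years → 21 August 2026.
Office Delay Adjustment: +465 days → 29 November 2027.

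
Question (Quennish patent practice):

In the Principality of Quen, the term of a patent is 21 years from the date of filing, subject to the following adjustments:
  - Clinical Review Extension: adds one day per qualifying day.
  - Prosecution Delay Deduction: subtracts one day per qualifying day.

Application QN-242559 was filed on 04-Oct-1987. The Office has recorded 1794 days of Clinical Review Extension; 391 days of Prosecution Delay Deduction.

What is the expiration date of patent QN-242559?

Base term: filing date + 21 years → 4 October 2008.
Clinical Review Extension: +1794 days → 2 September 2013.
Prosecution Delay Deduction: −391 days → 7 August 2012.

2012-08-07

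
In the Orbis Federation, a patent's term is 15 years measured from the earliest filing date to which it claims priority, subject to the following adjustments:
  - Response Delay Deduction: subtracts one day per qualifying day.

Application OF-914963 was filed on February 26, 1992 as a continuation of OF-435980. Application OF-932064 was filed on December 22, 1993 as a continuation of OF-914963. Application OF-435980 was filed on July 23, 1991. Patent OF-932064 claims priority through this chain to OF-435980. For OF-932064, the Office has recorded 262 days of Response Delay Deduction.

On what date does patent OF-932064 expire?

Earliest priority filing: 23 July 1991.
Base term: 23 July 1991 + 15 years → 23 July 2006.
Response Delay Deduction: −262 days → 3 November 2005.

2005-11-03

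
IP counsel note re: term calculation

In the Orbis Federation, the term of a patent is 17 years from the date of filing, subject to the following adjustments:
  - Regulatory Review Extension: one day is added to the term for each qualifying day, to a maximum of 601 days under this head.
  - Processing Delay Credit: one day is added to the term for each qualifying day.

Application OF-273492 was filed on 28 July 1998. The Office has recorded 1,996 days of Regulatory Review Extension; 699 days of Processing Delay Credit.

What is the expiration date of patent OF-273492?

Base term: filing date + 17 years → 28 July 2015.
Regulatory Review Extension: 1996 days claimed exceeds the 601-day cap, so +601 days → 20 March 2017.
Processing Delay Credit: +699 days → 17 February 2019.

February 17, 2019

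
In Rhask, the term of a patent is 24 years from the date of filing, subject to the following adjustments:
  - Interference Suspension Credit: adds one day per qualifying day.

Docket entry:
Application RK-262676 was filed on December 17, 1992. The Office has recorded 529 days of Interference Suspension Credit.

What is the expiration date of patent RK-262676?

2018-05-30

Base term: filing date + 24 years → 17 December 2016.
Interference Suspension Credit: +529 days → 30 May 2018.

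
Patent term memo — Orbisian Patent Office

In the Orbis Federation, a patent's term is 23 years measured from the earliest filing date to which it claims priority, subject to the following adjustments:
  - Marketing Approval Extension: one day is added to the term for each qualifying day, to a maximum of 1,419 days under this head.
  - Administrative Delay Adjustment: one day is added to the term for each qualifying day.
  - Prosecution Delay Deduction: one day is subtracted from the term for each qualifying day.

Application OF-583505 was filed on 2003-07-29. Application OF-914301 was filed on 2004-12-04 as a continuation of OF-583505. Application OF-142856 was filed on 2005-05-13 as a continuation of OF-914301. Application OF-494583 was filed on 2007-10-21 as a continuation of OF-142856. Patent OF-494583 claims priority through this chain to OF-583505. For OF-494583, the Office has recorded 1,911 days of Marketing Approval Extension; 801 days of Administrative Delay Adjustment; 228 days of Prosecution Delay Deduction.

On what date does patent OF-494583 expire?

Earliest priority filing: 29 July 2003.
Base term: 29 July 2003 + 23 years → 29 July 2026.
Marketing Approval Extension: 1911 days claimed exceeds the 1419-day cap, so +1419 days → 17 June 2030.
Administrative Delay Adjustment: +801 days → 26 August 2032.
Prosecution Delay Deduction: −228 days → 11 January 2032.

2032-01-11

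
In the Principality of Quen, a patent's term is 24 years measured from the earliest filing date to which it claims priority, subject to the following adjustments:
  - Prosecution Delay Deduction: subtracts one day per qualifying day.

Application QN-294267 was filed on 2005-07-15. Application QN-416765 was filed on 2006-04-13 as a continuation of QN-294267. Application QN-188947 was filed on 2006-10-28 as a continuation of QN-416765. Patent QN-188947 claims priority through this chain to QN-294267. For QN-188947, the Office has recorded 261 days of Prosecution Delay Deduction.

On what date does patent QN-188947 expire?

October 27, 2028

Earliest priority filing: 15 July 2005.
Base term: 15 July 2005 + 24 years → 15 July 2029.
Prosecution Delay Deduction: −261 days → 27 October 2028.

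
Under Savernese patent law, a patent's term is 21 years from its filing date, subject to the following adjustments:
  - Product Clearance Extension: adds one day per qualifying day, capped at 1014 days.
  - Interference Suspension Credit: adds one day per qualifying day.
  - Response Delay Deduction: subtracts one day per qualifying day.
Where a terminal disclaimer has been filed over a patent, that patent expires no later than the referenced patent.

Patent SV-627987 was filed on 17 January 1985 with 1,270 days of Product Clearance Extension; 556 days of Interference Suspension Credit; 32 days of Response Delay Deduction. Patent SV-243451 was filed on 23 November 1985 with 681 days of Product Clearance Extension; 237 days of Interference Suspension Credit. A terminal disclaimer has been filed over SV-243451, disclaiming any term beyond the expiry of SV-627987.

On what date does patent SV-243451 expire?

Natural term of SV-243451:
  Base: filing + 21 years → 23 November 2006.
  Product Clearance Extension: 681 days (within the 1014-day cap) → +681 days → 4 October 2008.
  Interference Suspension Credit: +237 days → 29 May 2009.
Expiry of referenced patent SV-627987:
  Base: filing + 21 years → 17 January 2006.
  Product Clearance Extension: 1270 days claimed exceeds the 1014-day cap, so +1014 days → 27 October 2008.
  Interference Suspension Credit: +556 days → 6 May 2010.
  Response Delay Deduction: −32 days → 4 April 2010.
Terminal disclaimer: SV-243451 expires on the earlier of 29 May 2009 and 4 April 2010.

May 29, 2009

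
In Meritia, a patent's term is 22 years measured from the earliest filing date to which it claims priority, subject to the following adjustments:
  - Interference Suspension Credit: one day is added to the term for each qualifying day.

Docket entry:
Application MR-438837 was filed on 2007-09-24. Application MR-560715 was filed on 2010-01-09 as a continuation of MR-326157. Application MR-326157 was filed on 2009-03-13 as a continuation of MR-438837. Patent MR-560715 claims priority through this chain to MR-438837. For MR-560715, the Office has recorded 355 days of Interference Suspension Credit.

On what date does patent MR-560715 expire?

2030-09-14

Earliest priority filing: 24 September 2007.
Base term: 24 September 2007 + 22 years → 24 September 2029.
Interference Suspension Credit: +355 days → 14 September 2030.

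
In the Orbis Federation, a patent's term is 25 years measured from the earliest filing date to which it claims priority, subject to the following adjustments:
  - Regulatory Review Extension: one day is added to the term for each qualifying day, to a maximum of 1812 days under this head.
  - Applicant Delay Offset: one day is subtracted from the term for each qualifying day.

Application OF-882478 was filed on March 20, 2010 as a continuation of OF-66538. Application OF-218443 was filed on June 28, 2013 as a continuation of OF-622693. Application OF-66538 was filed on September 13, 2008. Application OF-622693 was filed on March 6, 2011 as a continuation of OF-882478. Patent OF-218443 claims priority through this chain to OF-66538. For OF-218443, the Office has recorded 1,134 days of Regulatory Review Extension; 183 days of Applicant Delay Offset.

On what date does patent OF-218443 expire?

2036-04-21

Earliest priority filing: 13 September 2008.
Base term: 13 September 2008 + 25 years → 13 September 2033.
Regulatory Review Extension: 1134 days (within the 1812-day cap) → +1134 days → 21 October 2036.
Applicant Delay Offset: −183 days → 21 April 2036.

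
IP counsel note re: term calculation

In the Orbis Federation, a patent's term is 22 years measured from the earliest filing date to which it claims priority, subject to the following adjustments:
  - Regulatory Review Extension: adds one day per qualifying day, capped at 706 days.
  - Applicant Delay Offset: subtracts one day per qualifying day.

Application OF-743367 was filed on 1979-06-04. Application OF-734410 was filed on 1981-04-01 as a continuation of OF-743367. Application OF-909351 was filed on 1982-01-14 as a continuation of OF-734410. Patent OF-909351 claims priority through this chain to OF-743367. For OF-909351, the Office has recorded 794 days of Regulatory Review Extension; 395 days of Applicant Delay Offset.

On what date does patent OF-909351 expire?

Earliest priority filing: 4 June 1979.
Base term: 4 June 1979 + 22 years → 4 June 2001.
Regulatory Review Extension: 794 days claimed exceeds the 706-day cap, so +706 days → 11 May 2003.
Applicant Delay Offset: −395 days → 11 April 2002.

April 11, 2002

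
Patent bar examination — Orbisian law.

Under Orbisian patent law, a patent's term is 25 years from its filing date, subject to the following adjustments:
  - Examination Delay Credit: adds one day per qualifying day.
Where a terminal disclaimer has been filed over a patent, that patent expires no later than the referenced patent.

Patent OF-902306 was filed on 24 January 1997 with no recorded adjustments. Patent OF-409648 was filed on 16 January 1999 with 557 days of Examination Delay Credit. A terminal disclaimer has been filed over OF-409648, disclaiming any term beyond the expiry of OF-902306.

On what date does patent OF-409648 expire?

2022-01-24

Natural term of OF-409648:
  Base: filing + 25 years → 16 January 2024.
  Examination Delay Credit: +557 days → 26 July 2025.
Expiry of referenced patent OF-902306:
  Base: filing + 25 years → 24 January 2022.
Terminal disclaimer: OF-409648 expires on the earlier of 26 July 2025 and 24 January 2022.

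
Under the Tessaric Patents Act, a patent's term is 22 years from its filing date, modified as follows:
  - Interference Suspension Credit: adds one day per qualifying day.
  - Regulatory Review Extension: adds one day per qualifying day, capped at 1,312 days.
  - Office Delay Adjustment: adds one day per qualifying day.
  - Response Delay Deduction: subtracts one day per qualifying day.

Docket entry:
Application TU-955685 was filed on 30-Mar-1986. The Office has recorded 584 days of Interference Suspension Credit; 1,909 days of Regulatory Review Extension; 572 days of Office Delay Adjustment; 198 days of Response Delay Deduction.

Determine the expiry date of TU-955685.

Base term: filing date + 22 years → 30 March 2008.
Interference Suspension Credit: +584 days → 4 November 2009.
Regulatory Review Extension: 1909 days claimed exceeds the 1312-day cap, so +1312 days → 8 June 2013.
Office Delay Adjustment: +572 days → 1 January 2015.
Response Delay Deduction: −198 days → 17 June 2014.

June 17, 2014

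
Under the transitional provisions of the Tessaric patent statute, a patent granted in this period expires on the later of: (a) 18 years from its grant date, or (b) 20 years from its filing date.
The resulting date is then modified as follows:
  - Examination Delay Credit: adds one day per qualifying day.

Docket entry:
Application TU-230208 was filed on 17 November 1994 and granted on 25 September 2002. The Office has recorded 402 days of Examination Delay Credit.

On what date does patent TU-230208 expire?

(a) grant + 18 years → 25 September 2020.
(b) filing + 20 years → 17 November 2014.
Later of the two: 25 September 2020.
Examination Delay Credit: +402 days → 1 November 2021.

2021-11-01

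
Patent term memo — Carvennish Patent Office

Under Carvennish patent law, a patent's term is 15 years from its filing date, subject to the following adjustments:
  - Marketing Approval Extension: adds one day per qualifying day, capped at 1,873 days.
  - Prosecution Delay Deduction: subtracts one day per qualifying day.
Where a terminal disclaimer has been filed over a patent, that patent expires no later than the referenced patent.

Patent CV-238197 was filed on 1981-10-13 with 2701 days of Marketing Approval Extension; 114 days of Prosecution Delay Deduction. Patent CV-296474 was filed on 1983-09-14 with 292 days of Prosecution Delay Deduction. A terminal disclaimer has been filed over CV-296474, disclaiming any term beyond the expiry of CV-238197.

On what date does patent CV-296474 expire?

1997-11-26

Natural term of CV-296474:
  Base: filing + 15 years → 14 September 1998.
  Prosecution Delay Deduction: −292 days → 26 November 1997.
Expiry of referenced patent CV-238197:
  Base: filing + 15 years → 13 October 1996.
  Marketing Approval Extension: 2701 days claimed exceeds the 1873-day cap, so +1873 days → 29 November 2001.
  Prosecution Delay Deduction: −114 days → 7 August 2001.
Terminal disclaimer: CV-296474 expires on the earlier of 26 November 1997 and 7 August 2001.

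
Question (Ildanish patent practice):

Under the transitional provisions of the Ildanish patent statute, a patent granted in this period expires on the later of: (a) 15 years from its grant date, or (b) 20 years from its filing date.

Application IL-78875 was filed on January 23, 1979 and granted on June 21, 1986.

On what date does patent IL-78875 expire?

(a) grant + 15 years → 21 June 2001.
(b) filing + 20 years → 23 January 1999.
Later of the two: 21 June 2001.

2001-06-21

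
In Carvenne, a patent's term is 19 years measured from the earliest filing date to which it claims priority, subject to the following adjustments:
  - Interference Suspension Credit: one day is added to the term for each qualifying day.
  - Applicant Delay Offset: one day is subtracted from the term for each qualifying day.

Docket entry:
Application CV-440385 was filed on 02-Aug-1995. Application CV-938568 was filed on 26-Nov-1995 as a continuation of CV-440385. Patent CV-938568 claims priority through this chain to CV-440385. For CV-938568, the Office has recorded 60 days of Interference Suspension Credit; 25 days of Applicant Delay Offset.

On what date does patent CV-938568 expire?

Earliest priority filing: 2 August 1995.
Base term: 2 August 1995 + 19 years → 2 August 2014.
Interference Suspension Credit: +60 days → 1 October 2014.
Applicant Delay Offset: −25 days → 6 September 2014.

September 6, 2014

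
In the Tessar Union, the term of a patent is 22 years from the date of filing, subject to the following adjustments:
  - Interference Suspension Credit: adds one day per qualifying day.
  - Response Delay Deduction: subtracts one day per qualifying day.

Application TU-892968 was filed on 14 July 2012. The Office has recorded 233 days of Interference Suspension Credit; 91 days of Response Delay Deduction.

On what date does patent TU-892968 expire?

2034-12-03

Base term: filing date + 22 years → 14 July 2034.
Interference Suspension Credit: +233 days → 4 March 2035.
Response Delay Deduction: −91 days → 3 December 2034.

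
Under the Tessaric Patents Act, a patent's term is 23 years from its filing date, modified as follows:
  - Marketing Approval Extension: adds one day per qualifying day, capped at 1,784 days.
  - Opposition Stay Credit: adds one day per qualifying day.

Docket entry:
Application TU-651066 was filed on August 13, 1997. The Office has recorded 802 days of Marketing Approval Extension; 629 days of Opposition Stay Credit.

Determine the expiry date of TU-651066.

July 14, 2024

Base term: filing date + 23 years → 13 August 2020.
Marketing Approval Extension: 802 days (within the 1784-day cap) → +802 days → 24 October 2022.
Opposition Stay Credit: +629 days → 14 July 2024.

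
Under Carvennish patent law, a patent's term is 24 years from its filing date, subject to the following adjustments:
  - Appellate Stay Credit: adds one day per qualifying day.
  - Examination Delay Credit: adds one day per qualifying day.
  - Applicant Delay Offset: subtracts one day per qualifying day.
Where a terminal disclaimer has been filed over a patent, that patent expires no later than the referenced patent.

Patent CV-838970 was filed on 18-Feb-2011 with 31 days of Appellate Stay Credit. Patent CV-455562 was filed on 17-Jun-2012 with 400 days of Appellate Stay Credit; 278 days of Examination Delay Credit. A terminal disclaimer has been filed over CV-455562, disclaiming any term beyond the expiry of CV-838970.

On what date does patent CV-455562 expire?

March 21, 2035

Natural term of CV-455562:
  Base: filing + 24 years → 17 June 2036.
  Appellate Stay Credit: +400 days → 22 July 2037.
  Examination Delay Credit: +278 days → 26 April 2038.
Expiry of referenced patent CV-838970:
  Base: filing + 24 years → 18 February 2035.
  Appellate Stay Credit: +31 days → 21 March 2035.
Terminal disclaimer: CV-455562 expires on the earlier of 26 April 2038 and 21 March 2035.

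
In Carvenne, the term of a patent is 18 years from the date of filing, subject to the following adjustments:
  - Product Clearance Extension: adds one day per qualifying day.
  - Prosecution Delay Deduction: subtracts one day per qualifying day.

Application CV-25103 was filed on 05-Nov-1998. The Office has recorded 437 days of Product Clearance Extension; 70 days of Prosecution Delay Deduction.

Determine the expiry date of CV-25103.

2017-11-07

Base term: filing date + 18 years → 5 November 2016.
Product Clearance Extension: +437 days → 16 January 2018.
Prosecution Delay Deduction: −70 days → 7 November 2017.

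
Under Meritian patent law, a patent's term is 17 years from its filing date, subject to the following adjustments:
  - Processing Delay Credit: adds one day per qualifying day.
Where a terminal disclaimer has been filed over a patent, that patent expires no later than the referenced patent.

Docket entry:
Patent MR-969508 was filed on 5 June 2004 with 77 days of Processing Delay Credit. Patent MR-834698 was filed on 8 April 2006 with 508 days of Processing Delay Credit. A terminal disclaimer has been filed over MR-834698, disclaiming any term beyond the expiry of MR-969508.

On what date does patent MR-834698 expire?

2021-08-21

Natural term of MR-834698:
  Base: filing + 17 years → 8 April 2023.
  Processing Delay Credit: +508 days → 28 August 2024.
Expiry of referenced patent MR-969508:
  Base: filing + 17 years → 5 June 2021.
  Processing Delay Credit: +77 days → 21 August 2021.
Terminal disclaimer: MR-834698 expires on the earlier of 28 August 2024 and 21 August 2021.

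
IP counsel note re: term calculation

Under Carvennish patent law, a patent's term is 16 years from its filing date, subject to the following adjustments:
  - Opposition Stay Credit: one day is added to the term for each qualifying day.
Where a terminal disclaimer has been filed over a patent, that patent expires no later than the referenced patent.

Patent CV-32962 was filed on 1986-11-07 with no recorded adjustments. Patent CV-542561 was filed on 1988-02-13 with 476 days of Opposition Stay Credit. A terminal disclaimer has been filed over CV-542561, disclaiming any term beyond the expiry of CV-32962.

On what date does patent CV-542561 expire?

November 7, 2002

Natural term of CV-542561:
  Base: filing + 16 years → 13 February 2004.
  Opposition Stay Credit: +476 days → 3 June 2005.
Expiry of referenced patent CV-32962:
  Base: filing + 16 years → 7 November 2002.
Terminal disclaimer: CV-542561 expires on the earlier of 3 June 2005 and 7 November 2002.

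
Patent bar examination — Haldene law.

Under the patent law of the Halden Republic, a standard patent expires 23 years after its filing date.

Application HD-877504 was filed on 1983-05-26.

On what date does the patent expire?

May 26, 2006

Filing date + 23 years → 26 May 2006.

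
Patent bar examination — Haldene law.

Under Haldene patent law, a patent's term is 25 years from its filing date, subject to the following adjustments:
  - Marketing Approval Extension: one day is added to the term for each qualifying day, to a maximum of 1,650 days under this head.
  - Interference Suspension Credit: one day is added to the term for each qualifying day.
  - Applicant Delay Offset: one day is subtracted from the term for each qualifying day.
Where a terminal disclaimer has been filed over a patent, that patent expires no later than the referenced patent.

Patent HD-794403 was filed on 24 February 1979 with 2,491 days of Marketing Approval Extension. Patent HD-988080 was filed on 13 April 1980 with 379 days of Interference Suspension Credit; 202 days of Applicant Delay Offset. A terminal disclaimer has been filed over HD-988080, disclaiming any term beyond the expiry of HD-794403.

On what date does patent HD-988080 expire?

Natural term of HD-988080:
  Base: filing + 25 years → 13 April 2005.
  Interference Suspension Credit: +379 days → 27 April 2006.
  Applicant Delay Offset: −202 days → 7 October 2005.
Expiry of referenced patent HD-794403:
  Base: filing + 25 years → 24 February 2004.
  Marketing Approval Extension: 2491 days claimed exceeds the 1650-day cap, so +1650 days → 31 August 2008.
Terminal disclaimer: HD-988080 expires on the earlier of 7 October 2005 and 31 August 2008.

October 7, 2005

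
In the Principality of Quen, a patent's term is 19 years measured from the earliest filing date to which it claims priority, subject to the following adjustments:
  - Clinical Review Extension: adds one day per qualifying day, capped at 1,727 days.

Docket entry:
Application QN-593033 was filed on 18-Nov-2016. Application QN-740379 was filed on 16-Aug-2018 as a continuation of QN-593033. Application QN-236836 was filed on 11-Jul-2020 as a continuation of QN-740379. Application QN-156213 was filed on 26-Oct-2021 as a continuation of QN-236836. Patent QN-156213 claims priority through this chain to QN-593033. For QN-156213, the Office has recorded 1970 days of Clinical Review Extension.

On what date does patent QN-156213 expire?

August 10, 2040

Earliest priority filing: 18 November 2016.
Base term: 18 November 2016 + 19 years → 18 November 2035.
Clinical Review Extension: 1970 days claimed exceeds the 1727-day cap, so +1727 days → 10 August 2040.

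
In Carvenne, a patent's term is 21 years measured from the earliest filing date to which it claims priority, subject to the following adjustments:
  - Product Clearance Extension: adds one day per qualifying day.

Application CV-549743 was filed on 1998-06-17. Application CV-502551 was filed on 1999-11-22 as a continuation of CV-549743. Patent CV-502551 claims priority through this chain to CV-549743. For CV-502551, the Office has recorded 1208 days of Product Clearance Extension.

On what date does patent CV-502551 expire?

2022-10-07

Earliest priority filing: 17 June 1998.
Base term: 17 June 1998 + 21 years → 17 June 2019.
Product Clearance Extension: +1208 days → 7 October 2022.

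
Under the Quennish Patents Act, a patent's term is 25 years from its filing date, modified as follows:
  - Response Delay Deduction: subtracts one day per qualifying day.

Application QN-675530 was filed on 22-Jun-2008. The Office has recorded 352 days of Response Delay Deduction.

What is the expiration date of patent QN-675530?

2032-07-05

Base term: filing date + 25 years → 22 June 2033.
Response Delay Deduction: −352 days → 5 July 2032.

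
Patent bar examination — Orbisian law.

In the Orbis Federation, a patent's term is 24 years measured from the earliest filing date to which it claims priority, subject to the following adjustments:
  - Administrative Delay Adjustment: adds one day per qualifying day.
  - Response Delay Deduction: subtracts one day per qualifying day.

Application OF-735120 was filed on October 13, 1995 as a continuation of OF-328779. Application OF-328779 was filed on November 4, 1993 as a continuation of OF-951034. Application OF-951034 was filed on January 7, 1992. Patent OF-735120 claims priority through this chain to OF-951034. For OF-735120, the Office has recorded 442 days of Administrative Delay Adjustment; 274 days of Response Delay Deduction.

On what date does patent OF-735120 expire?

2016-06-23

Earliest priority filing: 7 January 1992.
Base term: 7 January 1992 + 24 years → 7 January 2016.
Administrative Delay Adjustment: +442 days → 24 March 2017.
Response Delay Deduction: −274 days → 23 June 2016.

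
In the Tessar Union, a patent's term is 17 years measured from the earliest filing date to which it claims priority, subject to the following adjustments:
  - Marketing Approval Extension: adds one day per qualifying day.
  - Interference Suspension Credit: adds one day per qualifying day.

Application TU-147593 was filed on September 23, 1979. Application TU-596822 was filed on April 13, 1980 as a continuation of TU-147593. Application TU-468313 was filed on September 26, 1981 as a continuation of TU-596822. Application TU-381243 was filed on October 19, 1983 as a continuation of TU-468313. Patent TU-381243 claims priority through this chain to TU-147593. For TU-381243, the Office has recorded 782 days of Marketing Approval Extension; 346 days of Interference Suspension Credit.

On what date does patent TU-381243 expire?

October 26, 1999

Earliest priority filing: 23 September 1979.
Base term: 23 September 1979 + 17 years → 23 September 1996.
Marketing Approval Extension: +782 days → 14 November 1998.
Interference Suspension Credit: +346 days → 26 October 1999.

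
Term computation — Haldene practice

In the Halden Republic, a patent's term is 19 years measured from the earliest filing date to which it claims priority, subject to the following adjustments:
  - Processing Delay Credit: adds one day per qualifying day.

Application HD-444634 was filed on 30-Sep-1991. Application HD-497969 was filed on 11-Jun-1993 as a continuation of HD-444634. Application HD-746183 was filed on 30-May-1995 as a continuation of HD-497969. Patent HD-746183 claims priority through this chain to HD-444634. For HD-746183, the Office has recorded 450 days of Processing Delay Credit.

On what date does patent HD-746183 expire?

2011-12-24

Earliest priority filing: 30 September 1991.
Base term: 30 September 1991 + 19 years → 30 September 2010.
Processing Delay Credit: +450 days → 24 December 2011.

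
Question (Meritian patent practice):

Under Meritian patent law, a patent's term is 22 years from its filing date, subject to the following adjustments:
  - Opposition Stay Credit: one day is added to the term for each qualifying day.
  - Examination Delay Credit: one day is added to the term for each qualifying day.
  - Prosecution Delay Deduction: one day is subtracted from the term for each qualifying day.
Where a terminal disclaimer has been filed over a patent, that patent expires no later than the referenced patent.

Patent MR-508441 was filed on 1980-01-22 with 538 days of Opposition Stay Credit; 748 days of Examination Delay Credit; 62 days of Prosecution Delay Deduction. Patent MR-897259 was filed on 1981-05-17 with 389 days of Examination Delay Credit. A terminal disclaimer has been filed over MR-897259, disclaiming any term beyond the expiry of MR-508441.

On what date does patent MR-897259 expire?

Natural term of MR-897259:
  Base: filing + 22 years → 17 May 2003.
  Examination Delay Credit: +389 days → 9 June 2004.
Expiry of referenced patent MR-508441:
  Base: filing + 22 years → 22 January 2002.
  Opposition Stay Credit: +538 days → 14 July 2003.
  Examination Delay Credit: +748 days → 31 July 2005.
  Prosecution Delay Deduction: −62 days → 30 May 2005.
Terminal disclaimer: MR-897259 expires on the earlier of 9 June 2004 and 30 May 2005.

2004-06-09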